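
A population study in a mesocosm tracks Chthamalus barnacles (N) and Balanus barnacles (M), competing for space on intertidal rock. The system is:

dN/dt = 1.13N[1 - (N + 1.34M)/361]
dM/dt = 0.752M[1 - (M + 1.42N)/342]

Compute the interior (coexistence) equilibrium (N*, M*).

Setting both brackets to zero gives the nullclines N + 1.34M = 361 and 1.42N + M = 342.
Substituting M = 342 - 1.42N into the first: N(1 - 1.34·1.42) = 361 - 1.34·342.
So N* = -97.3/-0.903 = 108, and then M* = 342 - 1.42·108 = 189.

N* ≈ 108, M* ≈ 189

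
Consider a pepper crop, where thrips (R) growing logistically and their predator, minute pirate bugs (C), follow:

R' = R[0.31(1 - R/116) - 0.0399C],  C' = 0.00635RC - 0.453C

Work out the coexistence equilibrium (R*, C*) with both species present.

R* ≈ 71.3, C* ≈ 2.99

From dC/dt = 0 with C > 0: 0.00635R* = 0.453, so R* = 71.3.
Substitute into dR/dt = 0: 0.31(1 - 71.3/116) = 0.0399C*.
The bracket is 0.385, giving C* = 0.119/0.0399 = 2.99.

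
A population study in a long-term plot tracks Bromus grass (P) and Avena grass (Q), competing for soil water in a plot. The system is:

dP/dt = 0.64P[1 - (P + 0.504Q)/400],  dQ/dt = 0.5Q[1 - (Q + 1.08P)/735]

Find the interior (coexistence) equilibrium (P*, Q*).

P* ≈ 64.9, Q* ≈ 665

Setting both brackets to zero gives the nullclines P + 0.504Q = 400 and 1.08P + Q = 735.
Substituting Q = 735 - 1.08P into the first: P(1 - 0.504·1.08) = 400 - 0.504·735.
So P* = 29.6/0.456 = 64.9, and then Q* = 735 - 1.08·64.9 = 665.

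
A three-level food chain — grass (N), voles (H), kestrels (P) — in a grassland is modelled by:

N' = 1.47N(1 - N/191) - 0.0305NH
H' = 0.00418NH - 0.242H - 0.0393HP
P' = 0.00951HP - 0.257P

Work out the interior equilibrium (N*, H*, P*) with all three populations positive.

From dP/dt = 0: 0.00951H* = 0.257, so H* = 27.
From dN/dt = 0: 1.47(1 - N*/191) = 0.0305·27, giving N* = 191·(1 - 0.561) = 83.9.
From dH/dt = 0: 0.00418·83.9 - 0.242 = 0.0393P*, so P* = 0.109/0.0393 = 2.77.

N* ≈ 83.9, H* ≈ 27, P* ≈ 2.77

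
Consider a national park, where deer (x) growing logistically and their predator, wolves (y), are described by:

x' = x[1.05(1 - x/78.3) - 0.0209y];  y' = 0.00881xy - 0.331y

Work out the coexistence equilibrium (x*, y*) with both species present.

x* ≈ 37.6, y* ≈ 26.1

From dy/dt = 0 with y > 0: 0.00881x* = 0.331, so x* = 37.6.
Substitute into dx/dt = 0: 1.05(1 - 37.6/78.3) = 0.0209y*.
The bracket is 0.52, giving y* = 0.546/0.0209 = 26.1.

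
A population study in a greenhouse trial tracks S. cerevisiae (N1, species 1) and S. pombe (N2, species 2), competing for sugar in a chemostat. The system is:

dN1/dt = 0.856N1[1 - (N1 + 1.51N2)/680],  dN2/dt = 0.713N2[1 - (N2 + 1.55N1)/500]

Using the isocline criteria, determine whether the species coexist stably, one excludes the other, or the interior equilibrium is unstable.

unstable coexistence (outcome depends on initial conditions)

Compare the nullcline intercepts: K1/α12 = 680/1.51 = 450 < K2 = 500; K2/α21 = 500/1.55 = 323 < K1 = 680.
Since both are reversed, neither can invade when rare; the interior point is a saddle.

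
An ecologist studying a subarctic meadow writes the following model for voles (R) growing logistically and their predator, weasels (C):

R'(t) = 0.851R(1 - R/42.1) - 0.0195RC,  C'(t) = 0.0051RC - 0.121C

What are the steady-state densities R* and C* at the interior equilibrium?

R* ≈ 23.7, C* ≈ 19

From dC/dt = 0 with C > 0: 0.0051R* = 0.121, so R* = 23.7.
Substitute into dR/dt = 0: 0.851(1 - 23.7/42.1) = 0.0195C*.
The bracket is 0.436, giving C* = 0.371/0.0195 = 19.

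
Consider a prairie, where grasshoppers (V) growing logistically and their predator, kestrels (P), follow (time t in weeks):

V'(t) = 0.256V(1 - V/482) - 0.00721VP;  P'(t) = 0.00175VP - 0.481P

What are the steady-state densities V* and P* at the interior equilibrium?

From dP/dt = 0 with P > 0: 0.00175V* = 0.481, so V* = 275.
Substitute into dV/dt = 0: 0.256(1 - 275/482) = 0.00721P*.
The bracket is 0.43, giving P* = 0.11/0.00721 = 15.3.

V* ≈ 275, P* ≈ 15.3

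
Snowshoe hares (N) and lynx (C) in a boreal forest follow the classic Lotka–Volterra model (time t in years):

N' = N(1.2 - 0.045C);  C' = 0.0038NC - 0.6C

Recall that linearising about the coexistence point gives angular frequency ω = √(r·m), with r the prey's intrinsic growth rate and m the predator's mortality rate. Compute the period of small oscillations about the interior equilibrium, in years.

Here r = 1.2 and m = 0.6, so r·m = 0.72.
ω = √0.72 = 0.849 per year, hence T = 2π/ω ≈ 7.4 years.

T ≈ 7.4 years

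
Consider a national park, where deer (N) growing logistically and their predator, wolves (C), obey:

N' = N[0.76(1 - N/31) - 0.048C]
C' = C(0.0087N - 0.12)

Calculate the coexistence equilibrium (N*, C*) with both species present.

N* ≈ 13.8, C* ≈ 8.79

From dC/dt = 0 with C > 0: 0.0087N* = 0.12, so N* = 13.8.
Substitute into dN/dt = 0: 0.76(1 - 13.8/31) = 0.048C*.
The bracket is 0.555, giving C* = 0.422/0.048 = 8.79.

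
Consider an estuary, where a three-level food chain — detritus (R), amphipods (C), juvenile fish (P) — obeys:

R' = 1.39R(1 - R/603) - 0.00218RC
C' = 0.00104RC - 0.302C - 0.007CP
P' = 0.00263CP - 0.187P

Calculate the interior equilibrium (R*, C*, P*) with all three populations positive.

R* ≈ 536, C* ≈ 71.1, P* ≈ 36.5

From dP/dt = 0: 0.00263C* = 0.187, so C* = 71.1.
From dR/dt = 0: 1.39(1 - R*/603) = 0.00218·71.1, giving R* = 603·(1 - 0.112) = 536.
From dC/dt = 0: 0.00104·536 - 0.302 = 0.007P*, so P* = 0.255/0.007 = 36.5.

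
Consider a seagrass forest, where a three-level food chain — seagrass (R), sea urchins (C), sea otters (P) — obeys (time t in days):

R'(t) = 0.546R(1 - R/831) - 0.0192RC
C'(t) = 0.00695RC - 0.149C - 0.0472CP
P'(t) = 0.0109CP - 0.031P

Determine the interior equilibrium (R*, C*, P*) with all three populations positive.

R* ≈ 748, C* ≈ 2.84, P* ≈ 107

From dP/dt = 0: 0.0109C* = 0.031, so C* = 2.84.
From dR/dt = 0: 0.546(1 - R*/831) = 0.0192·2.84, giving R* = 831·(1 - 0.1) = 748.
From dC/dt = 0: 0.00695·748 - 0.149 = 0.0472P*, so P* = 5.05/0.0472 = 107.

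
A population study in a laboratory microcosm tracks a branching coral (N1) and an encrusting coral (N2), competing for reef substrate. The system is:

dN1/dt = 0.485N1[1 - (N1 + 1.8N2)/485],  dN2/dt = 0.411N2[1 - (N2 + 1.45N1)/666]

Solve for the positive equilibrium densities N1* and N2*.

Setting both brackets to zero gives the nullclines N1 + 1.8N2 = 485 and 1.45N1 + N2 = 666.
Substituting N2 = 666 - 1.45N1 into the first: N1(1 - 1.8·1.45) = 485 - 1.8·666.
So N1* = -714/-1.61 = 443, and then N2* = 666 - 1.45·443 = 23.1.

N1* ≈ 443, N2* ≈ 23.1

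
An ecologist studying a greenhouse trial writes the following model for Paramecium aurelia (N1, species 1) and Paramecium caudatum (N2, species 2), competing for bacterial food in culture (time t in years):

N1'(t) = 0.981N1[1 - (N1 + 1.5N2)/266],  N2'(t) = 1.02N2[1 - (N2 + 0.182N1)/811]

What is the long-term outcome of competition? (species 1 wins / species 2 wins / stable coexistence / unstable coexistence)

Compare the nullcline intercepts: K1/α12 = 266/1.5 = 177 < K2 = 811; K2/α21 = 811/0.182 = 4460 > K1 = 266.
Since the inequalities point opposite ways, species 2 can invade but species 1 cannot.

species 2 excludes species 1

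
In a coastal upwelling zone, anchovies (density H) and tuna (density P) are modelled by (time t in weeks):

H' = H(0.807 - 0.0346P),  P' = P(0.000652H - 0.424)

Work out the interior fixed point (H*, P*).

H* ≈ 650, P* ≈ 23.3

Set dP/dt = 0 with P > 0: 0.000652H - 0.424 = 0, so H* = 0.424/0.000652 = 650.
Set dH/dt = 0 with H > 0: 0.807 - 0.0346P = 0, so P* = 0.807/0.0346 = 23.3.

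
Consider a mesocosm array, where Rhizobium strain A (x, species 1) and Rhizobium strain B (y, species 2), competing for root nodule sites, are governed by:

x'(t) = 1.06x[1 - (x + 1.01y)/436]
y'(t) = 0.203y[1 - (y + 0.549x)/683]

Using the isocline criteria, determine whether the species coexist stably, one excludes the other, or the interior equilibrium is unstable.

species 2 excludes species 1

Compare the nullcline intercepts: K1/α12 = 436/1.01 = 432 < K2 = 683; K2/α21 = 683/0.549 = 1240 > K1 = 436.
Since the inequalities point opposite ways, species 2 can invade but species 1 cannot.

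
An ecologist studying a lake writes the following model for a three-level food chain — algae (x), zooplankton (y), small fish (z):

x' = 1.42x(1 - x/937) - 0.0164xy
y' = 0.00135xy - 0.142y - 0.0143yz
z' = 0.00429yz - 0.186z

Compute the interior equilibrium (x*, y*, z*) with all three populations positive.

x* ≈ 468, y* ≈ 43.4, z* ≈ 34.2

From dz/dt = 0: 0.00429y* = 0.186, so y* = 43.4.
From dx/dt = 0: 1.42(1 - x*/937) = 0.0164·43.4, giving x* = 937·(1 - 0.501) = 468.
From dy/dt = 0: 0.00135·468 - 0.142 = 0.0143z*, so z* = 0.49/0.0143 = 34.2.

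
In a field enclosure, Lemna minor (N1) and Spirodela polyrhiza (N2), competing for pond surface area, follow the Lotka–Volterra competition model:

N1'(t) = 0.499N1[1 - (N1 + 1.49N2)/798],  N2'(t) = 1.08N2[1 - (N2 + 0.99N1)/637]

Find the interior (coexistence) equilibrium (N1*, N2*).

N1* ≈ 318, N2* ≈ 322

Setting both brackets to zero gives the nullclines N1 + 1.49N2 = 798 and 0.99N1 + N2 = 637.
Substituting N2 = 637 - 0.99N1 into the first: N1(1 - 1.49·0.99) = 798 - 1.49·637.
So N1* = -151/-0.475 = 318, and then N2* = 637 - 0.99·318 = 322.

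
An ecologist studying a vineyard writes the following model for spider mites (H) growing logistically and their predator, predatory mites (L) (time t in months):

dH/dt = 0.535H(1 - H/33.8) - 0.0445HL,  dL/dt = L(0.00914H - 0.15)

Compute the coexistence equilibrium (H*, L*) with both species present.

H* ≈ 16.4, L* ≈ 6.19

From dL/dt = 0 with L > 0: 0.00914H* = 0.15, so H* = 16.4.
Substitute into dH/dt = 0: 0.535(1 - 16.4/33.8) = 0.0445L*.
The bracket is 0.514, giving L* = 0.275/0.0445 = 6.19.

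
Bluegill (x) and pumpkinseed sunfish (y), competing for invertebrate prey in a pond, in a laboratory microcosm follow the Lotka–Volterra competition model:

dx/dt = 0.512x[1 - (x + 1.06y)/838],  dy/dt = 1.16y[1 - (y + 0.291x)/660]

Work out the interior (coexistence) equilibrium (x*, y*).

Setting both brackets to zero gives the nullclines x + 1.06y = 838 and 0.291x + y = 660.
Substituting y = 660 - 0.291x into the first: x(1 - 1.06·0.291) = 838 - 1.06·660.
So x* = 138/0.692 = 200, and then y* = 660 - 0.291·200 = 602.

x* ≈ 200, y* ≈ 602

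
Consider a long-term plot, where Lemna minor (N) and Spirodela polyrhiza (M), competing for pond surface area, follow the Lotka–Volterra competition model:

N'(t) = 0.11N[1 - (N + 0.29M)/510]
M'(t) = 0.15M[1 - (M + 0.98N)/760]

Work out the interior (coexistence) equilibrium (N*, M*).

Setting both brackets to zero gives the nullclines N + 0.29M = 510 and 0.98N + M = 760.
Substituting M = 760 - 0.98N into the first: N(1 - 0.29·0.98) = 510 - 0.29·760.
So N* = 290/0.716 = 405, and then M* = 760 - 0.98·405 = 364.

N* ≈ 405, M* ≈ 364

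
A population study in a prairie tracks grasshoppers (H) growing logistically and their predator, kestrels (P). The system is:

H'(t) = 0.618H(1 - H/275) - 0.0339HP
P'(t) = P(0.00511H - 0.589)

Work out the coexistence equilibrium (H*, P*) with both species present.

H* ≈ 115, P* ≈ 10.6

From dP/dt = 0 with P > 0: 0.00511H* = 0.589, so H* = 115.
Substitute into dH/dt = 0: 0.618(1 - 115/275) = 0.0339P*.
The bracket is 0.581, giving P* = 0.359/0.0339 = 10.6.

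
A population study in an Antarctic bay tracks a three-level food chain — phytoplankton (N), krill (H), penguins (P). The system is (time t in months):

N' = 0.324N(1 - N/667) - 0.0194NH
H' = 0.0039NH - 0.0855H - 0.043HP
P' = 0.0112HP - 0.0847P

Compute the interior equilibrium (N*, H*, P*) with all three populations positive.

N* ≈ 365, H* ≈ 7.56, P* ≈ 31.1

From dP/dt = 0: 0.0112H* = 0.0847, so H* = 7.56.
From dN/dt = 0: 0.324(1 - N*/667) = 0.0194·7.56, giving N* = 667·(1 - 0.453) = 365.
From dH/dt = 0: 0.0039·365 - 0.0855 = 0.043P*, so P* = 1.34/0.043 = 31.1.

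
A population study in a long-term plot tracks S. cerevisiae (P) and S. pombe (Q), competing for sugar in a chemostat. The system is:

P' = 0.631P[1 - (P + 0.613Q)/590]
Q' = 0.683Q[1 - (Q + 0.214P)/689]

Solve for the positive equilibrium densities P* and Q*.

Setting both brackets to zero gives the nullclines P + 0.613Q = 590 and 0.214P + Q = 689.
Substituting Q = 689 - 0.214P into the first: P(1 - 0.613·0.214) = 590 - 0.613·689.
So P* = 168/0.869 = 193, and then Q* = 689 - 0.214·193 = 648.

P* ≈ 193, Q* ≈ 648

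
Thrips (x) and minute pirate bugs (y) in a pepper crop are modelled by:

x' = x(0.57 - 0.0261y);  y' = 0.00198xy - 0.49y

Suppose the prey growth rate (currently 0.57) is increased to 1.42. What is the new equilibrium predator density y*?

At the interior fixed point, setting dx/dt = 0 with x > 0 fixes y* = (prey growth rate)/(xy coefficient) — independent of the other coefficients.
With the change, y* = 1.42/0.0261 = 54.4; it rises from 21.8.

y* ≈ 54.4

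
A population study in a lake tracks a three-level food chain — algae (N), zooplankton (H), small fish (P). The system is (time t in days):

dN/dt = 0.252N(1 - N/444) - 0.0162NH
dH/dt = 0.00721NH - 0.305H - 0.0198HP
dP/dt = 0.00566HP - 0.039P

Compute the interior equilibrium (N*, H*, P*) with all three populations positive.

N* ≈ 247, H* ≈ 6.89, P* ≈ 74.7

From dP/dt = 0: 0.00566H* = 0.039, so H* = 6.89.
From dN/dt = 0: 0.252(1 - N*/444) = 0.0162·6.89, giving N* = 444·(1 - 0.443) = 247.
From dH/dt = 0: 0.00721·247 - 0.305 = 0.0198P*, so P* = 1.48/0.0198 = 74.7.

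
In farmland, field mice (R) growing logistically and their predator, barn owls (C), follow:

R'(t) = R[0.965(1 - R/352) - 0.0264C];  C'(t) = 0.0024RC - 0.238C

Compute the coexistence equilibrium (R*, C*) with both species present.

From dC/dt = 0 with C > 0: 0.0024R* = 0.238, so R* = 99.2.
Substitute into dR/dt = 0: 0.965(1 - 99.2/352) = 0.0264C*.
The bracket is 0.718, giving C* = 0.693/0.0264 = 26.3.

R* ≈ 99.2, C* ≈ 26.3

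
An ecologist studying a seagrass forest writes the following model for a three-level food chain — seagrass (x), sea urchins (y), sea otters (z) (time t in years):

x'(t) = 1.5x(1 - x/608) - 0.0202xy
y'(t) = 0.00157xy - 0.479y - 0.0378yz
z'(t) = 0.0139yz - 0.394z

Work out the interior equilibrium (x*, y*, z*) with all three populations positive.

x* ≈ 376, y* ≈ 28.3, z* ≈ 2.94

From dz/dt = 0: 0.0139y* = 0.394, so y* = 28.3.
From dx/dt = 0: 1.5(1 - x*/608) = 0.0202·28.3, giving x* = 608·(1 - 0.382) = 376.
From dy/dt = 0: 0.00157·376 - 0.479 = 0.0378z*, so z* = 0.111/0.0378 = 2.94.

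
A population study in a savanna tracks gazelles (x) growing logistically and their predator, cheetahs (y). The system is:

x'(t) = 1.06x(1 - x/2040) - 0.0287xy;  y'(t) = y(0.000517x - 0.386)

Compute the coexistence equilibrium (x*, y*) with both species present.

From dy/dt = 0 with y > 0: 0.000517x* = 0.386, so x* = 747.
Substitute into dx/dt = 0: 1.06(1 - 747/2040) = 0.0287y*.
The bracket is 0.634, giving y* = 0.672/0.0287 = 23.4.

x* ≈ 747, y* ≈ 23.4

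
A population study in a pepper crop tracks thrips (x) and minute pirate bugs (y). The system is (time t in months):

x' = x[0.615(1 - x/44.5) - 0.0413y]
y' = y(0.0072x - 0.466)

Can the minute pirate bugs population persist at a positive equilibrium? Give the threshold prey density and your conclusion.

Threshold x = 64.7; K < 64.7, so no, the predator goes extinct.

The predator equation gives dy/dt > 0 only when x > 0.466/0.0072 = 64.7.
Without the predator, x → K = 44.5. Since 44.5 < 64.7, the predator cannot invade.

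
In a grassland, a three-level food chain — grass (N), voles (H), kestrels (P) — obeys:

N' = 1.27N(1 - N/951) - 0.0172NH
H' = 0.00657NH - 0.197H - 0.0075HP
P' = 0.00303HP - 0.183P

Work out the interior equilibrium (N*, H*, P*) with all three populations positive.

N* ≈ 173, H* ≈ 60.4, P* ≈ 125

From dP/dt = 0: 0.00303H* = 0.183, so H* = 60.4.
From dN/dt = 0: 1.27(1 - N*/951) = 0.0172·60.4, giving N* = 951·(1 - 0.818) = 173.
From dH/dt = 0: 0.00657·173 - 0.197 = 0.0075P*, so P* = 0.94/0.0075 = 125.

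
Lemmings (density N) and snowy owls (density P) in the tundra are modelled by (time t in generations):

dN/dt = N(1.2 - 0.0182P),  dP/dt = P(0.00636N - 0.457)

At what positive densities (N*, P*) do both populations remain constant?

Set dP/dt = 0 with P > 0: 0.00636N - 0.457 = 0, so N* = 0.457/0.00636 = 71.9.
Set dN/dt = 0 with N > 0: 1.2 - 0.0182P = 0, so P* = 1.2/0.0182 = 65.9.

N* ≈ 71.9, P* ≈ 65.9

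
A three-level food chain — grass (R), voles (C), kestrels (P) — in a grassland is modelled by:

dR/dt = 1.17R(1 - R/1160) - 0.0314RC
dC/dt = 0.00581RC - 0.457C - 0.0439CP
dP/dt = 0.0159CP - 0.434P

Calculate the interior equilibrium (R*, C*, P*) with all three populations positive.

R* ≈ 310, C* ≈ 27.3, P* ≈ 30.6

From dP/dt = 0: 0.0159C* = 0.434, so C* = 27.3.
From dR/dt = 0: 1.17(1 - R*/1160) = 0.0314·27.3, giving R* = 1160·(1 - 0.733) = 310.
From dC/dt = 0: 0.00581·310 - 0.457 = 0.0439P*, so P* = 1.35/0.0439 = 30.6.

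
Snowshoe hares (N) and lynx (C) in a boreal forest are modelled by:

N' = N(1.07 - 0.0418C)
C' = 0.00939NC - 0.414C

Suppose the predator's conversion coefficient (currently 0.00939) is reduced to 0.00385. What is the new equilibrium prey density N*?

N* ≈ 108

At the interior fixed point, setting dC/dt = 0 with C > 0 fixes N* = (predator death rate)/(NC coefficient) — independent of the other coefficients.
With the change, N* = 0.414/0.00385 = 108; it rises from 44.1.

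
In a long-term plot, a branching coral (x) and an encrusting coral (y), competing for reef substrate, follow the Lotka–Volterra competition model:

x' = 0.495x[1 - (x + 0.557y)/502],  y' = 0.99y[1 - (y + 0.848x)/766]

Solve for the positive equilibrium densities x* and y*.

x* ≈ 143, y* ≈ 645

Setting both brackets to zero gives the nullclines x + 0.557y = 502 and 0.848x + y = 766.
Substituting y = 766 - 0.848x into the first: x(1 - 0.557·0.848) = 502 - 0.557·766.
So x* = 75.3/0.528 = 143, and then y* = 766 - 0.848·143 = 645.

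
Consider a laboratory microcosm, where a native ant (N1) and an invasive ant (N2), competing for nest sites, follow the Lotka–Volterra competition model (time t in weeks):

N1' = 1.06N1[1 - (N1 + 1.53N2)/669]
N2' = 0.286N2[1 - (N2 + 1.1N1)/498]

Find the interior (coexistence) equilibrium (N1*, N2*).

N1* ≈ 136, N2* ≈ 348

Setting both brackets to zero gives the nullclines N1 + 1.53N2 = 669 and 1.1N1 + N2 = 498.
Substituting N2 = 498 - 1.1N1 into the first: N1(1 - 1.53·1.1) = 669 - 1.53·498.
So N1* = -92.9/-0.683 = 136, and then N2* = 498 - 1.1·136 = 348.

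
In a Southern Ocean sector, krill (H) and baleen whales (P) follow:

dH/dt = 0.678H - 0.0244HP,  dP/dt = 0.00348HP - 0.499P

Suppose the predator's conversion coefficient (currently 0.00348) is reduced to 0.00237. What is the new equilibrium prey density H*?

At the interior fixed point, setting dP/dt = 0 with P > 0 fixes H* = (predator death rate)/(HP coefficient) — independent of the other coefficients.
With the change, H* = 0.499/0.00237 = 211; it rises from 143.

H* ≈ 211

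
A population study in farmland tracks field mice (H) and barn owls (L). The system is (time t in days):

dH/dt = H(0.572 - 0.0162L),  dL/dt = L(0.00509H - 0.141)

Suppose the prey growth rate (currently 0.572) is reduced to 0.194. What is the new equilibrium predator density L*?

At the interior fixed point, setting dH/dt = 0 with H > 0 fixes L* = (prey growth rate)/(HL coefficient) — independent of the other coefficients.
With the change, L* = 0.194/0.0162 = 12; it falls from 35.3.

L* ≈ 12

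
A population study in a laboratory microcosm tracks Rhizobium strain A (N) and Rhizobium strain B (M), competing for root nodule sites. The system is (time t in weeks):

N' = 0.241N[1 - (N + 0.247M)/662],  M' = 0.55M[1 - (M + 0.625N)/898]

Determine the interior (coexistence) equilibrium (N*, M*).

Setting both brackets to zero gives the nullclines N + 0.247M = 662 and 0.625N + M = 898.
Substituting M = 898 - 0.625N into the first: N(1 - 0.247·0.625) = 662 - 0.247·898.
So N* = 440/0.846 = 521, and then M* = 898 - 0.625·521 = 573.

N* ≈ 521, M* ≈ 573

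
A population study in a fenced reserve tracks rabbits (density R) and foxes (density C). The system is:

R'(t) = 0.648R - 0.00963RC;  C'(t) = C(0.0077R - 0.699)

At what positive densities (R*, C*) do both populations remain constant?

Set dC/dt = 0 with C > 0: 0.0077R - 0.699 = 0, so R* = 0.699/0.0077 = 90.8.
Set dR/dt = 0 with R > 0: 0.648 - 0.00963C = 0, so C* = 0.648/0.00963 = 67.3.

R* ≈ 90.8, C* ≈ 67.3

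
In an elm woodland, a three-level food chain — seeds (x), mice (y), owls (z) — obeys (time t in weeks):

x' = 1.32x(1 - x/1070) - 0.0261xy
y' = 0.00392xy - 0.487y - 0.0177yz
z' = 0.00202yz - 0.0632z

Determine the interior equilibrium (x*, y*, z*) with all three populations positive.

From dz/dt = 0: 0.00202y* = 0.0632, so y* = 31.3.
From dx/dt = 0: 1.32(1 - x*/1070) = 0.0261·31.3, giving x* = 1070·(1 - 0.619) = 408.
From dy/dt = 0: 0.00392·408 - 0.487 = 0.0177z*, so z* = 1.11/0.0177 = 62.9.

x* ≈ 408, y* ≈ 31.3, z* ≈ 62.9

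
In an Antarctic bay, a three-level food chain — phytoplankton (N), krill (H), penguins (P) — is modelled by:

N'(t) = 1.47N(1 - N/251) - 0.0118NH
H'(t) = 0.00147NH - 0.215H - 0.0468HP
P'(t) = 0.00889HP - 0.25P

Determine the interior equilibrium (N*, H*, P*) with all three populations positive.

N* ≈ 194, H* ≈ 28.1, P* ≈ 1.51

From dP/dt = 0: 0.00889H* = 0.25, so H* = 28.1.
From dN/dt = 0: 1.47(1 - N*/251) = 0.0118·28.1, giving N* = 251·(1 - 0.226) = 194.
From dH/dt = 0: 0.00147·194 - 0.215 = 0.0468P*, so P* = 0.0707/0.0468 = 1.51.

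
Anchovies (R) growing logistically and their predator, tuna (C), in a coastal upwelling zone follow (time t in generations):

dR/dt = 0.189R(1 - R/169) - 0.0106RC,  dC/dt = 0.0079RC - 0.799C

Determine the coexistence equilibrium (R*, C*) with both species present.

R* ≈ 101, C* ≈ 7.16

From dC/dt = 0 with C > 0: 0.0079R* = 0.799, so R* = 101.
Substitute into dR/dt = 0: 0.189(1 - 101/169) = 0.0106C*.
The bracket is 0.402, giving C* = 0.0759/0.0106 = 7.16.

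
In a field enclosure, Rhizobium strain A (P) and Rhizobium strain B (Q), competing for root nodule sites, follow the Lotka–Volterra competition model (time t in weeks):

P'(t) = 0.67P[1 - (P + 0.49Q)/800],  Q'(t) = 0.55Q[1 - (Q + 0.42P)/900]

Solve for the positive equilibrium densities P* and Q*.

Setting both brackets to zero gives the nullclines P + 0.49Q = 800 and 0.42P + Q = 900.
Substituting Q = 900 - 0.42P into the first: P(1 - 0.49·0.42) = 800 - 0.49·900.
So P* = 359/0.794 = 452, and then Q* = 900 - 0.42·452 = 710.

P* ≈ 452, Q* ≈ 710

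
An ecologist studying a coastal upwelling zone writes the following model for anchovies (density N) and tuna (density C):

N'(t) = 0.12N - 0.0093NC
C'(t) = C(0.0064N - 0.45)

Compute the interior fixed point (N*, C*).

Set dC/dt = 0 with C > 0: 0.0064N - 0.45 = 0, so N* = 0.45/0.0064 = 70.3.
Set dN/dt = 0 with N > 0: 0.12 - 0.0093C = 0, so C* = 0.12/0.0093 = 12.9.

N* ≈ 70.3, C* ≈ 12.9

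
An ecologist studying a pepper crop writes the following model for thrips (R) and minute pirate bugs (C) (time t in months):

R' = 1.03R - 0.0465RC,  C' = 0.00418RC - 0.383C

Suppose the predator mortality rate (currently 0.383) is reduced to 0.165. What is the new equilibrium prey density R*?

R* ≈ 39.5

At the interior fixed point, setting dC/dt = 0 with C > 0 fixes R* = (predator death rate)/(RC coefficient) — independent of the other coefficients.
With the change, R* = 0.165/0.00418 = 39.5; it falls from 91.6.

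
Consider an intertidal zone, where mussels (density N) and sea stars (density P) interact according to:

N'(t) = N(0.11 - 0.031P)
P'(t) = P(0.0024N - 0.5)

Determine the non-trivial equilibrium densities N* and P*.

N* ≈ 208, P* ≈ 3.55

Set dP/dt = 0 with P > 0: 0.0024N - 0.5 = 0, so N* = 0.5/0.0024 = 208.
Set dN/dt = 0 with N > 0: 0.11 - 0.031P = 0, so P* = 0.11/0.031 = 3.55.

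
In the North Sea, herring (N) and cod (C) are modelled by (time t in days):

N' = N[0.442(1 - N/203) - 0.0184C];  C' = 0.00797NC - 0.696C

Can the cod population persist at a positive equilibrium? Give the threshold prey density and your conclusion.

Threshold N = 87.3; K > 87.3, so yes, the predator persists.

The predator equation gives dC/dt > 0 only when N > 0.696/0.00797 = 87.3.
Without the predator, N → K = 203. Since 203 > 87.3, the predator can invade and persist.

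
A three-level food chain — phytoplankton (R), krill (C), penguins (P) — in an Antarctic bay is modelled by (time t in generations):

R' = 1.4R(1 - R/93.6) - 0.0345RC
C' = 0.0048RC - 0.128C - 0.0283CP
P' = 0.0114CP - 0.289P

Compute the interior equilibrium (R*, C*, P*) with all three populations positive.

From dP/dt = 0: 0.0114C* = 0.289, so C* = 25.4.
From dR/dt = 0: 1.4(1 - R*/93.6) = 0.0345·25.4, giving R* = 93.6·(1 - 0.625) = 35.1.
From dC/dt = 0: 0.0048·35.1 - 0.128 = 0.0283P*, so P* = 0.0406/0.0283 = 1.43.

R* ≈ 35.1, C* ≈ 25.4, P* ≈ 1.43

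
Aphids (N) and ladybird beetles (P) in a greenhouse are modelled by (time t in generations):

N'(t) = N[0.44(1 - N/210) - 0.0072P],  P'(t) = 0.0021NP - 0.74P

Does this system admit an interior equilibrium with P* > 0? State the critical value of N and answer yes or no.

The predator equation gives dP/dt > 0 only when N > 0.74/0.0021 = 352.
Without the predator, N → K = 210. Since 210 < 352, the predator cannot invade.

Threshold N = 352; K < 352, so no, the predator goes extinct.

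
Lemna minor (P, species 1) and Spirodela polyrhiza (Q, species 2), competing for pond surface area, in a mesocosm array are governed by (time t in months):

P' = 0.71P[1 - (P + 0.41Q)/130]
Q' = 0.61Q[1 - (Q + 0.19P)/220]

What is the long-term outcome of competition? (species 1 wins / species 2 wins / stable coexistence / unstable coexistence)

stable coexistence

Compare the nullcline intercepts: K1/α12 = 130/0.41 = 317 > K2 = 220; K2/α21 = 220/0.19 = 1160 > K1 = 130.
Since both inequalities hold, each species can invade when rare, so the interior equilibrium is stable.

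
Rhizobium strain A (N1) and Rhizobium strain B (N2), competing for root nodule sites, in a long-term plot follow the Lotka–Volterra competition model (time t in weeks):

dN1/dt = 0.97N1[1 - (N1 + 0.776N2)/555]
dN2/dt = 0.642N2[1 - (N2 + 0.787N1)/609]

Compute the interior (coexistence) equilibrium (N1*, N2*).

Setting both brackets to zero gives the nullclines N1 + 0.776N2 = 555 and 0.787N1 + N2 = 609.
Substituting N2 = 609 - 0.787N1 into the first: N1(1 - 0.776·0.787) = 555 - 0.776·609.
So N1* = 82.4/0.389 = 212, and then N2* = 609 - 0.787·212 = 442.

N1* ≈ 212, N2* ≈ 442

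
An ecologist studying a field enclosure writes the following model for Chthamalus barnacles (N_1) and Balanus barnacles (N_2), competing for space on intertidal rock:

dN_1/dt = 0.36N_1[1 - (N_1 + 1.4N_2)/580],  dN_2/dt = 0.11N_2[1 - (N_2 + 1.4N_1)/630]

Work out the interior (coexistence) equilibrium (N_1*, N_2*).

N_1* ≈ 315, N_2* ≈ 190

Setting both brackets to zero gives the nullclines N_1 + 1.4N_2 = 580 and 1.4N_1 + N_2 = 630.
Substituting N_2 = 630 - 1.4N_1 into the first: N_1(1 - 1.4·1.4) = 580 - 1.4·630.
So N_1* = -302/-0.96 = 315, and then N_2* = 630 - 1.4·315 = 190.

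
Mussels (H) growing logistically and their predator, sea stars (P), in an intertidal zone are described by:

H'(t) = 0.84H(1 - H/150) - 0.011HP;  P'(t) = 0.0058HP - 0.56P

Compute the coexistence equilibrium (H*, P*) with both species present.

H* ≈ 96.6, P* ≈ 27.2

From dP/dt = 0 with P > 0: 0.0058H* = 0.56, so H* = 96.6.
Substitute into dH/dt = 0: 0.84(1 - 96.6/150) = 0.011P*.
The bracket is 0.356, giving P* = 0.299/0.011 = 27.2.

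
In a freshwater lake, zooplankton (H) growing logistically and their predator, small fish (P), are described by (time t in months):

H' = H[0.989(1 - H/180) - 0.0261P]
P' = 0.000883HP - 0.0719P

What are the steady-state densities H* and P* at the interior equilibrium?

From dP/dt = 0 with P > 0: 0.000883H* = 0.0719, so H* = 81.4.
Substitute into dH/dt = 0: 0.989(1 - 81.4/180) = 0.0261P*.
The bracket is 0.548, giving P* = 0.542/0.0261 = 20.8.

H* ≈ 81.4, P* ≈ 20.8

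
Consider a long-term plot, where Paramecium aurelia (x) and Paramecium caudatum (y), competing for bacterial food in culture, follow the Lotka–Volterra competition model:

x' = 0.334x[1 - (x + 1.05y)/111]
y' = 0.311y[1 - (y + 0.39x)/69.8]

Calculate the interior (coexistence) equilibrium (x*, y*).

x* ≈ 63.9, y* ≈ 44.9

Setting both brackets to zero gives the nullclines x + 1.05y = 111 and 0.39x + y = 69.8.
Substituting y = 69.8 - 0.39x into the first: x(1 - 1.05·0.39) = 111 - 1.05·69.8.
So x* = 37.7/0.591 = 63.9, and then y* = 69.8 - 0.39·63.9 = 44.9.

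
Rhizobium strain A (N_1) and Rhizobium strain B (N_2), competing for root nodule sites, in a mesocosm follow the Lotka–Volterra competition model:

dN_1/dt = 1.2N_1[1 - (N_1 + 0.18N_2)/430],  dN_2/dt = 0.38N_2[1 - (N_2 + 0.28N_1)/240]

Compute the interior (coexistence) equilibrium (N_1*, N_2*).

Setting both brackets to zero gives the nullclines N_1 + 0.18N_2 = 430 and 0.28N_1 + N_2 = 240.
Substituting N_2 = 240 - 0.28N_1 into the first: N_1(1 - 0.18·0.28) = 430 - 0.18·240.
So N_1* = 387/0.95 = 407, and then N_2* = 240 - 0.28·407 = 126.

N_1* ≈ 407, N_2* ≈ 126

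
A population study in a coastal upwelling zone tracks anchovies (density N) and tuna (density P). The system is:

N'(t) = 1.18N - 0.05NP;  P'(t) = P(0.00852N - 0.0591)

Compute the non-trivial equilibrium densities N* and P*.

N* ≈ 6.94, P* ≈ 23.6

Set dP/dt = 0 with P > 0: 0.00852N - 0.0591 = 0, so N* = 0.0591/0.00852 = 6.94.
Set dN/dt = 0 with N > 0: 1.18 - 0.05P = 0, so P* = 1.18/0.05 = 23.6.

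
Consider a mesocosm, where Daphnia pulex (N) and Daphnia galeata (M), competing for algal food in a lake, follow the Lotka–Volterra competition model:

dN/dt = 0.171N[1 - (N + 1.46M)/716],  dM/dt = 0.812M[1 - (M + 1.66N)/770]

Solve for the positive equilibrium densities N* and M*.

Setting both brackets to zero gives the nullclines N + 1.46M = 716 and 1.66N + M = 770.
Substituting M = 770 - 1.66N into the first: N(1 - 1.46·1.66) = 716 - 1.46·770.
So N* = -408/-1.42 = 287, and then M* = 770 - 1.66·287 = 294.

N* ≈ 287, M* ≈ 294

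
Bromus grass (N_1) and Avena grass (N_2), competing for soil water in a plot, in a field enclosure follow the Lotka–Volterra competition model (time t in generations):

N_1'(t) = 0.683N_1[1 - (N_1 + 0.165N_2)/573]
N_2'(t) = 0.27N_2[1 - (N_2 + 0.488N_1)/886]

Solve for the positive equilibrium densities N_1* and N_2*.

Setting both brackets to zero gives the nullclines N_1 + 0.165N_2 = 573 and 0.488N_1 + N_2 = 886.
Substituting N_2 = 886 - 0.488N_1 into the first: N_1(1 - 0.165·0.488) = 573 - 0.165·886.
So N_1* = 427/0.919 = 464, and then N_2* = 886 - 0.488·464 = 659.

N_1* ≈ 464, N_2* ≈ 659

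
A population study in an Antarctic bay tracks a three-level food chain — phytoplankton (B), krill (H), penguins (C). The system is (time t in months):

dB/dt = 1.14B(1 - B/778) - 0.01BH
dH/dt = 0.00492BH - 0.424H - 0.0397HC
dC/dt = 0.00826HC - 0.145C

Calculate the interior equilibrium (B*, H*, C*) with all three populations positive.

From dC/dt = 0: 0.00826H* = 0.145, so H* = 17.6.
From dB/dt = 0: 1.14(1 - B*/778) = 0.01·17.6, giving B* = 778·(1 - 0.154) = 658.
From dH/dt = 0: 0.00492·658 - 0.424 = 0.0397C*, so C* = 2.81/0.0397 = 70.9.

B* ≈ 658, H* ≈ 17.6, C* ≈ 70.9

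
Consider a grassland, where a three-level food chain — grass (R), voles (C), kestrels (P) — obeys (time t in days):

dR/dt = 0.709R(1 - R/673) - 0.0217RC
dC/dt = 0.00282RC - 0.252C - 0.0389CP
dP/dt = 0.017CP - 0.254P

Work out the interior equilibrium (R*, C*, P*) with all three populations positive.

From dP/dt = 0: 0.017C* = 0.254, so C* = 14.9.
From dR/dt = 0: 0.709(1 - R*/673) = 0.0217·14.9, giving R* = 673·(1 - 0.457) = 365.
From dC/dt = 0: 0.00282·365 - 0.252 = 0.0389P*, so P* = 0.778/0.0389 = 20.

R* ≈ 365, C* ≈ 14.9, P* ≈ 20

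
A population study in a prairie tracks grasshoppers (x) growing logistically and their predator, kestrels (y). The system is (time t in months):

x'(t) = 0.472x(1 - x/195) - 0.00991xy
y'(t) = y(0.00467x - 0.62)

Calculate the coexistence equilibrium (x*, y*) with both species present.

x* ≈ 133, y* ≈ 15.2

From dy/dt = 0 with y > 0: 0.00467x* = 0.62, so x* = 133.
Substitute into dx/dt = 0: 0.472(1 - 133/195) = 0.00991y*.
The bracket is 0.319, giving y* = 0.151/0.00991 = 15.2.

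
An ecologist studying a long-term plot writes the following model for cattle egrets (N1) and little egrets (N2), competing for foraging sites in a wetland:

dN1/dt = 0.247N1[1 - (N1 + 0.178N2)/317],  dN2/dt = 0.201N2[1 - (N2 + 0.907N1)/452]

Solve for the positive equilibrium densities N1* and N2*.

Setting both brackets to zero gives the nullclines N1 + 0.178N2 = 317 and 0.907N1 + N2 = 452.
Substituting N2 = 452 - 0.907N1 into the first: N1(1 - 0.178·0.907) = 317 - 0.178·452.
So N1* = 237/0.839 = 282, and then N2* = 452 - 0.907·282 = 196.

N1* ≈ 282, N2* ≈ 196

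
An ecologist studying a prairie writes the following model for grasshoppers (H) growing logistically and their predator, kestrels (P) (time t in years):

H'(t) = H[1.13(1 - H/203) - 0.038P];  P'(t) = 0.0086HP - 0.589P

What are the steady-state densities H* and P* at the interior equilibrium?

H* ≈ 68.5, P* ≈ 19.7

From dP/dt = 0 with P > 0: 0.0086H* = 0.589, so H* = 68.5.
Substitute into dH/dt = 0: 1.13(1 - 68.5/203) = 0.038P*.
The bracket is 0.663, giving P* = 0.749/0.038 = 19.7.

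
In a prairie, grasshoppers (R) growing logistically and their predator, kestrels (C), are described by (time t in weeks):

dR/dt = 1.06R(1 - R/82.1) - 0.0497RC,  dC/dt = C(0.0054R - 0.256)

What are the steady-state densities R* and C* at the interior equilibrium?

R* ≈ 47.4, C* ≈ 9.01

From dC/dt = 0 with C > 0: 0.0054R* = 0.256, so R* = 47.4.
Substitute into dR/dt = 0: 1.06(1 - 47.4/82.1) = 0.0497C*.
The bracket is 0.423, giving C* = 0.448/0.0497 = 9.01.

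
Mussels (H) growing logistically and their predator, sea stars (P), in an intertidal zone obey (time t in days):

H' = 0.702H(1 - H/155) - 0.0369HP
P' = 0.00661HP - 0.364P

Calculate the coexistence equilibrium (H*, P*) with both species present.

H* ≈ 55.1, P* ≈ 12.3

From dP/dt = 0 with P > 0: 0.00661H* = 0.364, so H* = 55.1.
Substitute into dH/dt = 0: 0.702(1 - 55.1/155) = 0.0369P*.
The bracket is 0.645, giving P* = 0.453/0.0369 = 12.3.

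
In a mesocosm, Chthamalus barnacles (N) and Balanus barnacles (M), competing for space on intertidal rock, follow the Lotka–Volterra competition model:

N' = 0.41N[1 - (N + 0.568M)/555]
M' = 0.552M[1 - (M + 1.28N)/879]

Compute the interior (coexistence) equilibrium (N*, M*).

Setting both brackets to zero gives the nullclines N + 0.568M = 555 and 1.28N + M = 879.
Substituting M = 879 - 1.28N into the first: N(1 - 0.568·1.28) = 555 - 0.568·879.
So N* = 55.7/0.273 = 204, and then M* = 879 - 1.28·204 = 618.

N* ≈ 204, M* ≈ 618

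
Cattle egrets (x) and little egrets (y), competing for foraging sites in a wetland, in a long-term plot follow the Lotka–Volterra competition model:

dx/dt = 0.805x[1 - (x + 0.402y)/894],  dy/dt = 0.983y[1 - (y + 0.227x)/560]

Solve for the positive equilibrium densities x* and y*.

Setting both brackets to zero gives the nullclines x + 0.402y = 894 and 0.227x + y = 560.
Substituting y = 560 - 0.227x into the first: x(1 - 0.402·0.227) = 894 - 0.402·560.
So x* = 669/0.909 = 736, and then y* = 560 - 0.227·736 = 393.

x* ≈ 736, y* ≈ 393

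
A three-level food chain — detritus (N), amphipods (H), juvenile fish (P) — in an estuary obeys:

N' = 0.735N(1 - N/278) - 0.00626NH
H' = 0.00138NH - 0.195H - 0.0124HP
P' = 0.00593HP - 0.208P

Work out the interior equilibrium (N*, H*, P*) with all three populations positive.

N* ≈ 195, H* ≈ 35.1, P* ≈ 5.97

From dP/dt = 0: 0.00593H* = 0.208, so H* = 35.1.
From dN/dt = 0: 0.735(1 - N*/278) = 0.00626·35.1, giving N* = 278·(1 - 0.299) = 195.
From dH/dt = 0: 0.00138·195 - 0.195 = 0.0124P*, so P* = 0.074/0.0124 = 5.97.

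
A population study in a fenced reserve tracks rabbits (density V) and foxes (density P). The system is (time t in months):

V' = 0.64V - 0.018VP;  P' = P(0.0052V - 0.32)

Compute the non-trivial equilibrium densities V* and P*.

Set dP/dt = 0 with P > 0: 0.0052V - 0.32 = 0, so V* = 0.32/0.0052 = 61.5.
Set dV/dt = 0 with V > 0: 0.64 - 0.018P = 0, so P* = 0.64/0.018 = 35.6.

V* ≈ 61.5, P* ≈ 35.6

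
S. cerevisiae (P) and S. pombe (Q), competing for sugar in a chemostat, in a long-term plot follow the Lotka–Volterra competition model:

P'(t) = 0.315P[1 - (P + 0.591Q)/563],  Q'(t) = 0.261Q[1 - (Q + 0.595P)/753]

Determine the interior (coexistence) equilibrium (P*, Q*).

Setting both brackets to zero gives the nullclines P + 0.591Q = 563 and 0.595P + Q = 753.
Substituting Q = 753 - 0.595P into the first: P(1 - 0.591·0.595) = 563 - 0.591·753.
So P* = 118/0.648 = 182, and then Q* = 753 - 0.595·182 = 645.

P* ≈ 182, Q* ≈ 645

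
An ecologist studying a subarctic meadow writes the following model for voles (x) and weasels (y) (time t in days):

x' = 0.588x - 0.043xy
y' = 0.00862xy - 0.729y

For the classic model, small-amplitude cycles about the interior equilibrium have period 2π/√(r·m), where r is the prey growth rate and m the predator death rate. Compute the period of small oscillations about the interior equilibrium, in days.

Here r = 0.588 and m = 0.729, so r·m = 0.429.
ω = √0.429 = 0.655 per day, hence T = 2π/ω ≈ 9.6 days.

T ≈ 9.6 days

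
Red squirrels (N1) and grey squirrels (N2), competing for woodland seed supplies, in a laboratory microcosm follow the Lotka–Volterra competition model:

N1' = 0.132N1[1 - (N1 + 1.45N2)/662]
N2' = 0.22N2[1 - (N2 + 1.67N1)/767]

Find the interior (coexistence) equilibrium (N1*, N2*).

N1* ≈ 317, N2* ≈ 238

Setting both brackets to zero gives the nullclines N1 + 1.45N2 = 662 and 1.67N1 + N2 = 767.
Substituting N2 = 767 - 1.67N1 into the first: N1(1 - 1.45·1.67) = 662 - 1.45·767.
So N1* = -450/-1.42 = 317, and then N2* = 767 - 1.67·317 = 238.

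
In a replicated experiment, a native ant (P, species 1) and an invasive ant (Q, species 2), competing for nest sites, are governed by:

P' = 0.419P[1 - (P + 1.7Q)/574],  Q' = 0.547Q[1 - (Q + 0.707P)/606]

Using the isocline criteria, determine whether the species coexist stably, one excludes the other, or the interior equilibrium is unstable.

species 2 excludes species 1

Compare the nullcline intercepts: K1/α12 = 574/1.7 = 338 < K2 = 606; K2/α21 = 606/0.707 = 857 > K1 = 574.
Since the inequalities point opposite ways, species 2 can invade but species 1 cannot.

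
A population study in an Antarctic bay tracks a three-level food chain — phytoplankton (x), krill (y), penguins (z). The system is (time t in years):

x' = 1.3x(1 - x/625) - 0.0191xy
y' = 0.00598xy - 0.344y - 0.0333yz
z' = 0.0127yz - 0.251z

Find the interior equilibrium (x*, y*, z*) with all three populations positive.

From dz/dt = 0: 0.0127y* = 0.251, so y* = 19.8.
From dx/dt = 0: 1.3(1 - x*/625) = 0.0191·19.8, giving x* = 625·(1 - 0.29) = 444.
From dy/dt = 0: 0.00598·444 - 0.344 = 0.0333z*, so z* = 2.31/0.0333 = 69.3.

x* ≈ 444, y* ≈ 19.8, z* ≈ 69.3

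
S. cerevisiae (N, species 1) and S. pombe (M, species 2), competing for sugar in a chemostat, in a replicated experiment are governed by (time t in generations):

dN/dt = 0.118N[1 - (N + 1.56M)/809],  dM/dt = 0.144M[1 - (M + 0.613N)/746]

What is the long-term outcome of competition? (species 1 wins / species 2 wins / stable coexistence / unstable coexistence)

species 2 excludes species 1

Compare the nullcline intercepts: K1/α12 = 809/1.56 = 519 < K2 = 746; K2/α21 = 746/0.613 = 1220 > K1 = 809.
Since the inequalities point opposite ways, species 2 can invade but species 1 cannot.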